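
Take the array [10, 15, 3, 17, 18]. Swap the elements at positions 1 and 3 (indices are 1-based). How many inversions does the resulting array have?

Positions 1 and 3 hold 10 and 3; after swapping, the array is [3, 15, 10, 17, 18].
Count, for each position, how many later elements it exceeds:
3 → none → 0
15 → 10 → 1
10 → none → 0
17 → none → 0
18 → none → 0
Sum: 0 + 1 + 0 + 0 + 0 = 1

Inversions: 1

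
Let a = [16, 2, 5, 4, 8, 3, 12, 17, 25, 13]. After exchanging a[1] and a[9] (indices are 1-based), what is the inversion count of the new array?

16

Positions 1 and 9 hold 16 and 25; after swapping, the array is [25, 2, 5, 4, 8, 3, 12, 17, 16, 13].
For each element, count later entries that are smaller:
25 → 2, 5, 4, 8, 3, 12, 17, 16, 13 → 9
2 → none → 0
5 → 4, 3 → 2
4 → 3 → 1
8 → 3 → 1
3 → none → 0
12 → none → 0
17 → 16, 13 → 2
16 → 13 → 1
13 → none → 0
Sum: 9 + 0 + 2 + 1 + 1 + 0 + 0 + 2 + 1 + 0 = 16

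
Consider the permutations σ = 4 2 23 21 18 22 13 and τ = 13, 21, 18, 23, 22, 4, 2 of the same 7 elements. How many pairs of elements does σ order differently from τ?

Assign each item its position (1..7) in the first ordering, then rewrite the second ordering as that position sequence:
positions: 4→1, 2→2, 23→3, 21→4, 18→5, 22→6, 13→7
second ordering as positions: [7, 4, 5, 3, 6, 1, 2]
Discordant pairs = inversions in this position sequence.
7: 4, 5, 3, 6, 1, 2 → 6
4: 3, 1, 2 → 3
5: 3, 1, 2 → 3
3: 1, 2 → 2
6: 1, 2 → 2
1: 0
2: 0
Total: 6 + 3 + 3 + 2 + 2 + 0 + 0 = 16

Discordant pairs: 16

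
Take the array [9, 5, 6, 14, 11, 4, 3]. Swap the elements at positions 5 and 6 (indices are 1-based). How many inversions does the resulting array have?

Inversions: 13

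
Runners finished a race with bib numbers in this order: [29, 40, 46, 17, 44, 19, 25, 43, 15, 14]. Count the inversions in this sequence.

31 inversions

Element-by-element contributions:
29: 5
40: 5
46: 7
17: 2
44: 5
19: 2
25: 2
43: 2
15: 1
14: 0
Sum: 5 + 5 + 7 + 2 + 5 + 2 + 2 + 2 + 1 + 0 = 31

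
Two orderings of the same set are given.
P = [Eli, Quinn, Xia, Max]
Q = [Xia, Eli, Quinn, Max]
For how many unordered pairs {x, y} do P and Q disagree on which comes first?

2

Assign each item its position (1..4) in the first ordering, then rewrite the second ordering as that position sequence:
positions: Eli→1, Quinn→2, Xia→3, Max→4
second ordering as positions: [3, 1, 2, 4]
Discordant pairs = inversions in this position sequence.
3: 1, 2 → 2
1: 0
2: 0
4: 0
Total: 2 + 0 + 0 + 0 = 2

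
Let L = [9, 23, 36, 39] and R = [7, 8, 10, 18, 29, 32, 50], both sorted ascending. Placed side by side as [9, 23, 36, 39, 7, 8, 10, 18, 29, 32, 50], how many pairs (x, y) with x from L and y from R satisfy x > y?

Take each right-half value and tally the left-half values above it:
r = 7: 9, 23, 36, 39 → 4
r = 8: 9, 23, 36, 39 → 4
r = 10: 23, 36, 39 → 3
r = 18: 23, 36, 39 → 3
r = 29: 36, 39 → 2
r = 32: 36, 39 → 2
r = 50: none → 0
Cross-inversions: 4 + 4 + 3 + 3 + 2 + 2 + 0 = 18

18 split inversions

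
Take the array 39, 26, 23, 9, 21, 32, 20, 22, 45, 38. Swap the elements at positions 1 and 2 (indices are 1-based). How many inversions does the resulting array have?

There are 20 inversions.

Positions 1 and 2 hold 39 and 26; after swapping, the array is [26, 39, 23, 9, 21, 32, 20, 22, 45, 38].
Element-by-element contributions:
26 → 23, 9, 21, 20, 22 → 5
39 → 23, 9, 21, 32, 20, 22, 38 → 7
23 → 9, 21, 20, 22 → 4
9 → none → 0
21 → 20 → 1
32 → 20, 22 → 2
20 → none → 0
22 → none → 0
45 → 38 → 1
38 → none → 0
Sum: 5 + 7 + 4 + 0 + 1 + 2 + 0 + 0 + 1 + 0 = 20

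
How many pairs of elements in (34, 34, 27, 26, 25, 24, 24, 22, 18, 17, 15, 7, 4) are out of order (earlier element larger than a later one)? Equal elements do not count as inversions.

There are 76 inversions.

Sweep left to right; for each value list the smaller values that follow it:
34: 11
34: 11
27: 10
26: 9
25: 8
24: 6
24: 6
22: 5
18: 4
17: 3
15: 2
7: 1
4: 0
Sum: 11 + 11 + 10 + 9 + 8 + 6 + 6 + 5 + 4 + 3 + 2 + 1 + 0 = 76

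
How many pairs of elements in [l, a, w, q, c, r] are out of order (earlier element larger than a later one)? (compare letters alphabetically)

Inversion pairs (indices are 1-based):
(1,2): l > a
(1,5): l > c
(3,4): w > q
(3,5): w > c
(3,6): w > r
(4,5): q > c
That's 6 pairs.

6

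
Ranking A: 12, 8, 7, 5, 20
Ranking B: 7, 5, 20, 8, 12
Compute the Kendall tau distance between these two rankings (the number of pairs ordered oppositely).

7 discordant pairs

Assign each item its position (1..5) in the first ordering, then rewrite the second ordering as that position sequence:
positions: 12→1, 8→2, 7→3, 5→4, 20→5
second ordering as positions: [3, 4, 5, 2, 1]
Discordant pairs = inversions in this position sequence.
3: 2, 1 → 2
4: 2, 1 → 2
5: 2, 1 → 2
2: 1 → 1
1: 0
Total: 2 + 2 + 2 + 1 + 0 = 7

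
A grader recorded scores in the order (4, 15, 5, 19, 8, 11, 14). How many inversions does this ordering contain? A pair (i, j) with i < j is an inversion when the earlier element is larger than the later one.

Sweep left to right; for each value list the smaller values that follow it:
4: 0
15: 4
5: 0
19: 3
8: 0
11: 0
14: 0
Sum: 0 + 4 + 0 + 3 + 0 + 0 + 0 = 7

7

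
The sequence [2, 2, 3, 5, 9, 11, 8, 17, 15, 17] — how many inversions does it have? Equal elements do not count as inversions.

For each element, count later entries that are smaller:
2: 0
2: 0
3: 0
5: 0
9: 1
11: 1
8: 0
17: 1
15: 0
17: 0
Sum: 0 + 0 + 0 + 0 + 1 + 1 + 0 + 1 + 0 + 0 = 3

3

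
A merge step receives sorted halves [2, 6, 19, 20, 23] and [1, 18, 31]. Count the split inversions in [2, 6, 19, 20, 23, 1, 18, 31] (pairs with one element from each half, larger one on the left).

For each element r of the right run, count left-run elements greater than r:
r = 1: 2, 6, 19, 20, 23 → 5
r = 18: 19, 20, 23 → 3
r = 31: none → 0
Cross-inversions: 5 + 3 + 0 = 8

8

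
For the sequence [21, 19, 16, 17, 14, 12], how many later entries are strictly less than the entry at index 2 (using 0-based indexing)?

The element at index 2 is 16.
Elements after it: 17, 14, 12
Those smaller than 16: 14, 12

2 such elements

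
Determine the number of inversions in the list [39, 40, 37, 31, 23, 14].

Element-by-element contributions:
39 → 37, 31, 23, 14 → 4
40 → 37, 31, 23, 14 → 4
37 → 31, 23, 14 → 3
31 → 23, 14 → 2
23 → 14 → 1
14 → none → 0
Sum: 4 + 4 + 3 + 2 + 1 + 0 = 14

14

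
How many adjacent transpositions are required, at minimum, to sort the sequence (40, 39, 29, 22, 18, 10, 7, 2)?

Each adjacent swap fixes exactly one inversion, so the minimum swap count equals the number of inversions.
Count inversions — for each element, later elements that are smaller:
40: 39, 29, 22, 18, 10, 7, 2 → 7
39: 29, 22, 18, 10, 7, 2 → 6
29: 22, 18, 10, 7, 2 → 5
22: 18, 10, 7, 2 → 4
18: 10, 7, 2 → 3
10: 7, 2 → 2
7: 2 → 1
2: none → 0
Total inversions: 7 + 6 + 5 + 4 + 3 + 2 + 1 + 0 = 28

28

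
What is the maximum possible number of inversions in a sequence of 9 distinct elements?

A reversed (strictly descending) arrangement makes every pair an inversion, giving C(9, 2) inversions.
C(9, 2) = 9·8/2 = 36

36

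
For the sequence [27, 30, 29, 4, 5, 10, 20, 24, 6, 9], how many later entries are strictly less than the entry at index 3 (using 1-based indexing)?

7

The element at index 3 is 29.
Elements after it: 4, 5, 10, 20, 24, 6, 9
Those smaller than 29: 4, 5, 10, 20, 24, 6, 9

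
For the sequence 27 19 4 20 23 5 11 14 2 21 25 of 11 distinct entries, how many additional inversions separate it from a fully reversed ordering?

Maximum inversions for 11 distinct elements is C(11, 2) = 11·10/2 = 55.
Current inversions — for each element, count later smaller elements:
27: 10
19: 5
4: 1
20: 4
23: 5
5: 1
11: 1
14: 1
2: 0
21: 0
25: 0
Current total: 10 + 5 + 1 + 4 + 5 + 1 + 1 + 1 + 0 + 0 + 0 = 28
Shortfall: 55 − 28 = 27

27 inversions short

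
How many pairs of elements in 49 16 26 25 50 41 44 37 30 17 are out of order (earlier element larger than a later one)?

Sweep left to right; for each value list the smaller values that follow it:
49 → 16, 26, 25, 41, 44, 37, 30, 17 → 8
16 → none → 0
26 → 25, 17 → 2
25 → 17 → 1
50 → 41, 44, 37, 30, 17 → 5
41 → 37, 30, 17 → 3
44 → 37, 30, 17 → 3
37 → 30, 17 → 2
30 → 17 → 1
17 → none → 0
Sum: 8 + 0 + 2 + 1 + 5 + 3 + 3 + 2 + 1 + 0 = 25

25 inversions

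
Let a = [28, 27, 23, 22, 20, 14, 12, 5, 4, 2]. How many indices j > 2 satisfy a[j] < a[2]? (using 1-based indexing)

The element at index 2 is 27.
Elements after it: 23, 22, 20, 14, 12, 5, 4, 2
Those smaller than 27: 23, 22, 20, 14, 12, 5, 4, 2

8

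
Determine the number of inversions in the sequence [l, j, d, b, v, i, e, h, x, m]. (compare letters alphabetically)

For each element, count later entries that are smaller:
l → j, d, b, i, e, h → 6
j → d, b, i, e, h → 5
d → b → 1
b → none → 0
v → i, e, h, m → 4
i → e, h → 2
e → none → 0
h → none → 0
x → m → 1
m → none → 0
Sum: 6 + 5 + 1 + 0 + 4 + 2 + 0 + 0 + 1 + 0 = 19

19 inversions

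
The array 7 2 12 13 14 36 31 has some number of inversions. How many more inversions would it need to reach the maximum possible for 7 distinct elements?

19 inversions short

Maximum inversions for 7 distinct elements is C(7, 2) = 7·6/2 = 21.
Current inversions — for each element, count later smaller elements:
7: 1
2: 0
12: 0
13: 0
14: 0
36: 1
31: 0
Current total: 1 + 0 + 0 + 0 + 0 + 1 + 0 = 2
Shortfall: 21 − 2 = 19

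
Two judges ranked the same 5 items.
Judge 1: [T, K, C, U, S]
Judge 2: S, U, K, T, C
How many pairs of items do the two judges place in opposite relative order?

Assign each item its position (1..5) in the first ordering, then rewrite the second ordering as that position sequence:
positions: T→1, K→2, C→3, U→4, S→5
second ordering as positions: [5, 4, 2, 1, 3]
Discordant pairs = inversions in this position sequence.
5: 4, 2, 1, 3 → 4
4: 2, 1, 3 → 3
2: 1 → 1
1: 0
3: 0
Total: 4 + 3 + 1 + 0 + 0 = 8

8 discordant pairs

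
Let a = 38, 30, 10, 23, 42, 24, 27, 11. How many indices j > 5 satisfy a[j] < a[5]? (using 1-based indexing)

3

The element at index 5 is 42.
Elements after it: 24, 27, 11
Those smaller than 42: 24, 27, 11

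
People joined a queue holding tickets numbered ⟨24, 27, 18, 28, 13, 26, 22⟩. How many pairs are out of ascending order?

There are 12 inversions.

Listing every pair i<j with a[i]>a[j] (using 1-based positions):
(1,3): 24 > 18
(1,5): 24 > 13
(1,7): 24 > 22
(2,3): 27 > 18
(2,5): 27 > 13
(2,6): 27 > 26
(2,7): 27 > 22
(3,5): 18 > 13
(4,5): 28 > 13
(4,6): 28 > 26
(4,7): 28 > 22
(6,7): 26 > 22
That's 12 pairs.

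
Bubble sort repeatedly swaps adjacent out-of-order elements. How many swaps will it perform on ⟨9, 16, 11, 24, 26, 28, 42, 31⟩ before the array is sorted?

2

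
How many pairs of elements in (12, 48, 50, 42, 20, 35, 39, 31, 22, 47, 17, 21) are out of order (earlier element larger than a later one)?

There are 41 inversions.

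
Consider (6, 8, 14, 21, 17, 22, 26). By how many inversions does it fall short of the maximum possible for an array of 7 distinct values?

Maximum inversions for 7 distinct elements is C(7, 2) = 7·6/2 = 21.
Current inversions — for each element, count later smaller elements:
6: 0
8: 0
14: 0
21: 1
17: 0
22: 0
26: 0
Current total: 0 + 0 + 0 + 1 + 0 + 0 + 0 = 1
Shortfall: 21 − 1 = 20

20 inversions short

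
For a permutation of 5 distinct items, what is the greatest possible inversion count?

A reversed (strictly descending) arrangement makes every pair an inversion, giving C(5, 2) inversions.
C(5, 2) = 5·4/2 = 10

10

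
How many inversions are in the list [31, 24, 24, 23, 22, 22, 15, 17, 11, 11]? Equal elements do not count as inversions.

For each element, count later entries that are smaller:
31: 9
24: 7
24: 7
23: 6
22: 4
22: 4
15: 2
17: 2
11: 0
11: 0
Sum: 9 + 7 + 7 + 6 + 4 + 4 + 2 + 2 + 0 + 0 = 41

41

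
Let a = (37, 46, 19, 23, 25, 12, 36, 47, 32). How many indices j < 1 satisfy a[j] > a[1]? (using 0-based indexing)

0

The element at index 1 is 46.
Elements before it: 37
None of them are larger than 46.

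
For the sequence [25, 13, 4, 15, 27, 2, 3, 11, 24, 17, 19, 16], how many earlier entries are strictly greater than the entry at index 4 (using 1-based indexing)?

The element at index 4 is 15.
Elements before it: 25, 13, 4
Those larger than 15: 25

1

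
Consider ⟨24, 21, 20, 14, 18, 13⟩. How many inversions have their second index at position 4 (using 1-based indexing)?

3

The element at index 4 is 14.
Elements before it: 24, 21, 20
Those larger than 14: 24, 21, 20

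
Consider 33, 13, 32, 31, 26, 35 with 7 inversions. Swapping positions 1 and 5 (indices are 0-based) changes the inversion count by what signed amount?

+7

Positions 1 and 5 hold 13 and 35; after swapping, the array is [33, 35, 32, 31, 26, 13].
For each element, count later entries that are smaller:
33 → 32, 31, 26, 13 → 4
35 → 32, 31, 26, 13 → 4
32 → 31, 26, 13 → 3
31 → 26, 13 → 2
26 → 13 → 1
13 → none → 0
Sum: 4 + 4 + 3 + 2 + 1 + 0 = 14
Change: 14 − 7 = +7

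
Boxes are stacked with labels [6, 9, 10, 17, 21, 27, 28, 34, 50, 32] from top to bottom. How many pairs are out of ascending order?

2 out-of-order pairs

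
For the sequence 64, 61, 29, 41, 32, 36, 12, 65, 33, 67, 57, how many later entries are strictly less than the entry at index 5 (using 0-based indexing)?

2 such elements

The element at index 5 is 36.
Elements after it: 12, 65, 33, 67, 57
Those smaller than 36: 12, 33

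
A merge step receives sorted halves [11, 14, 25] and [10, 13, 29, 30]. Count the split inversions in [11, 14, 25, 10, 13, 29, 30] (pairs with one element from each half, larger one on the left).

5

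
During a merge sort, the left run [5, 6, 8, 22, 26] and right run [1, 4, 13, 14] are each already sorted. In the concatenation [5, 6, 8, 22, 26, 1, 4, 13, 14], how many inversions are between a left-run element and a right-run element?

Cross-inversions: 14

Take each right-half value and tally the left-half values above it:
r = 1: 5, 6, 8, 22, 26 → 5
r = 4: 5, 6, 8, 22, 26 → 5
r = 13: 22, 26 → 2
r = 14: 22, 26 → 2
Cross-inversions: 5 + 5 + 2 + 2 = 14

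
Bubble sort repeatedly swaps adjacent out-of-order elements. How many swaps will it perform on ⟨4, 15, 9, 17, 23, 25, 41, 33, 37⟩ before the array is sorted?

3 adjacent swaps

The minimum number of adjacent swaps to sort an array equals its inversion count, since every such swap removes exactly one inversion.
Count inversions — for each element, later elements that are smaller:
4: none → 0
15: 9 → 1
9: none → 0
17: none → 0
23: none → 0
25: none → 0
41: 33, 37 → 2
33: none → 0
37: none → 0
Total inversions: 0 + 1 + 0 + 0 + 0 + 0 + 2 + 0 + 0 = 3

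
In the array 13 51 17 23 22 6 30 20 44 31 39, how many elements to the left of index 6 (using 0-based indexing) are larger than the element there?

The element at index 6 is 30.
Elements before it: 13, 51, 17, 23, 22, 6
Those larger than 30: 51

1 such element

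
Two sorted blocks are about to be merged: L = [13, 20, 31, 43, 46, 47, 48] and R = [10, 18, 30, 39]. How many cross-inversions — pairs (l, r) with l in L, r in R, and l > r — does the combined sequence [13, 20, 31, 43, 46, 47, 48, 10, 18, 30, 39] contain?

22 cross-inversions

Take each right-half value and tally the left-half values above it:
r = 10: 13, 20, 31, 43, 46, 47, 48 → 7
r = 18: 20, 31, 43, 46, 47, 48 → 6
r = 30: 31, 43, 46, 47, 48 → 5
r = 39: 43, 46, 47, 48 → 4
Cross-inversions: 7 + 6 + 5 + 4 = 22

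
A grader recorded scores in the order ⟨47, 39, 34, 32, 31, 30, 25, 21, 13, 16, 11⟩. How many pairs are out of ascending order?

There are 54 out-of-order pairs.

Sweep left to right; for each value list the smaller values that follow it:
47: 10
39: 9
34: 8
32: 7
31: 6
30: 5
25: 4
21: 3
13: 1
16: 1
11: 0
Sum: 10 + 9 + 8 + 7 + 6 + 5 + 4 + 3 + 1 + 1 + 0 = 54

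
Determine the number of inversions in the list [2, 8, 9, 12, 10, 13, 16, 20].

1

Element-by-element contributions:
2: 0
8: 0
9: 0
12: 1
10: 0
13: 0
16: 0
20: 0
Sum: 0 + 0 + 0 + 1 + 0 + 0 + 0 + 0 = 1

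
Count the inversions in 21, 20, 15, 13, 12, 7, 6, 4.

28

Element-by-element contributions:
21 → 20, 15, 13, 12, 7, 6, 4 → 7
20 → 15, 13, 12, 7, 6, 4 → 6
15 → 13, 12, 7, 6, 4 → 5
13 → 12, 7, 6, 4 → 4
12 → 7, 6, 4 → 3
7 → 6, 4 → 2
6 → 4 → 1
4 → none → 0
Sum: 7 + 6 + 5 + 4 + 3 + 2 + 1 + 0 = 28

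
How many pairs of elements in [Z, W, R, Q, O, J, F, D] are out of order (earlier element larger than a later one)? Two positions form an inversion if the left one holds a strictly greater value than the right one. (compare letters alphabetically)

There are 28 inversions.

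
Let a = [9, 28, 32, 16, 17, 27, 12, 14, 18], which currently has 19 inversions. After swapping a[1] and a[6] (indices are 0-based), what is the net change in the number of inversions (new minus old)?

-7

Positions 1 and 6 hold 28 and 12; after swapping, the array is [9, 12, 32, 16, 17, 27, 28, 14, 18].
For each element, count later entries that are smaller:
9: 0
12: 0
32: 6
16: 1
17: 1
27: 2
28: 2
14: 0
18: 0
Sum: 0 + 0 + 6 + 1 + 1 + 2 + 2 + 0 + 0 = 12
Change: 12 − 19 = -7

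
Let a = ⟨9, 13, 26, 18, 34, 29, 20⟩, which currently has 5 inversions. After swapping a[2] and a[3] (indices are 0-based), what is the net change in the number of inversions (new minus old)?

Positions 2 and 3 hold 26 and 18; after swapping, the array is [9, 13, 18, 26, 34, 29, 20].
For each element, count later entries that are smaller:
9 → none → 0
13 → none → 0
18 → none → 0
26 → 20 → 1
34 → 29, 20 → 2
29 → 20 → 1
20 → none → 0
Sum: 0 + 0 + 0 + 1 + 2 + 1 + 0 = 4
Change: 4 − 5 = -1

-1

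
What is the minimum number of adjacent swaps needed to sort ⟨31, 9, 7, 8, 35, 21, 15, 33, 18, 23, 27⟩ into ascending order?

Minimum adjacent swaps = number of inversions (each swap of adjacent out-of-order elements removes one inversion and no swap can remove more).
Count inversions — for each element, later elements that are smaller:
31: 9, 7, 8, 21, 15, 18, 23, 27 → 8
9: 7, 8 → 2
7: none → 0
8: none → 0
35: 21, 15, 33, 18, 23, 27 → 6
21: 15, 18 → 2
15: none → 0
33: 18, 23, 27 → 3
18: none → 0
23: none → 0
27: none → 0
Total inversions: 8 + 2 + 0 + 0 + 6 + 2 + 0 + 3 + 0 + 0 + 0 = 21

21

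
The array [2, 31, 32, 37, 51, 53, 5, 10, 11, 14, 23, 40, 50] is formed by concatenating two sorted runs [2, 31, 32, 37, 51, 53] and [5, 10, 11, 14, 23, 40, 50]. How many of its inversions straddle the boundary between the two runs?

29

Count, for every r in R, how many entries of L exceed r:
r = 5: 31, 32, 37, 51, 53 → 5
r = 10: 31, 32, 37, 51, 53 → 5
r = 11: 31, 32, 37, 51, 53 → 5
r = 14: 31, 32, 37, 51, 53 → 5
r = 23: 31, 32, 37, 51, 53 → 5
r = 40: 51, 53 → 2
r = 50: 51, 53 → 2
Cross-inversions: 5 + 5 + 5 + 5 + 5 + 2 + 2 = 29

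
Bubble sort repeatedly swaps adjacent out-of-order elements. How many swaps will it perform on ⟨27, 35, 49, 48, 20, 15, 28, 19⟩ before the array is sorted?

19 adjacent swaps

The minimum number of adjacent swaps to sort an array equals its inversion count, since every such swap removes exactly one inversion.
Count inversions — for each element, later elements that are smaller:
27: 20, 15, 19 → 3
35: 20, 15, 28, 19 → 4
49: 48, 20, 15, 28, 19 → 5
48: 20, 15, 28, 19 → 4
20: 15, 19 → 2
15: none → 0
28: 19 → 1
19: none → 0
Total inversions: 3 + 4 + 5 + 4 + 2 + 0 + 1 + 0 = 19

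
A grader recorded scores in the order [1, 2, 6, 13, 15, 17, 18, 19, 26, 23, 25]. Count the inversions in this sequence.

2 inversions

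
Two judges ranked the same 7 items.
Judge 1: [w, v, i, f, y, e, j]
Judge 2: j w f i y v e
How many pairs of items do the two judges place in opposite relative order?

Assign each item its position (1..7) in the first ordering, then rewrite the second ordering as that position sequence:
positions: w→1, v→2, i→3, f→4, y→5, e→6, j→7
second ordering as positions: [7, 1, 4, 3, 5, 2, 6]
Discordant pairs = inversions in this position sequence.
7: 1, 4, 3, 5, 2, 6 → 6
1: 0
4: 3, 2 → 2
3: 2 → 1
5: 2 → 1
2: 0
6: 0
Total: 6 + 0 + 2 + 1 + 1 + 0 + 0 = 10

Discordant pairs: 10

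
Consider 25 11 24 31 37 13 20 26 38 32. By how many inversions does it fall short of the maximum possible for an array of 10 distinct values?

31

Maximum inversions for 10 distinct elements is C(10, 2) = 10·9/2 = 45.
Current inversions — for each element, count later smaller elements:
25: 4
11: 0
24: 2
31: 3
37: 4
13: 0
20: 0
26: 0
38: 1
32: 0
Current total: 4 + 0 + 2 + 3 + 4 + 0 + 0 + 0 + 1 + 0 = 14
Shortfall: 45 − 14 = 31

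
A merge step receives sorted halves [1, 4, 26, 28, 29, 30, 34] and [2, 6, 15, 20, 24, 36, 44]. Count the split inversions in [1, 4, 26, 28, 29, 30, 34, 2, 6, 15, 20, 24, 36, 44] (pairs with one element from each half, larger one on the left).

Take each right-half value and tally the left-half values above it:
r = 2: 4, 26, 28, 29, 30, 34 → 6
r = 6: 26, 28, 29, 30, 34 → 5
r = 15: 26, 28, 29, 30, 34 → 5
r = 20: 26, 28, 29, 30, 34 → 5
r = 24: 26, 28, 29, 30, 34 → 5
r = 36: none → 0
r = 44: none → 0
Cross-inversions: 6 + 5 + 5 + 5 + 5 + 0 + 0 = 26

There are 26 split inversions.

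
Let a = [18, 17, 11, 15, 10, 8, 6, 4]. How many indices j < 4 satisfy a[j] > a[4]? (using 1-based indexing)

2

The element at index 4 is 15.
Elements before it: 18, 17, 11
Those larger than 15: 18, 17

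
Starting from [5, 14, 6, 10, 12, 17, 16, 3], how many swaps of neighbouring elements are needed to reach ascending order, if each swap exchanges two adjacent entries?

11 swaps

The minimum number of adjacent swaps to sort an array equals its inversion count, since every such swap removes exactly one inversion.
Count inversions — for each element, later elements that are smaller:
5: 3 → 1
14: 6, 10, 12, 3 → 4
6: 3 → 1
10: 3 → 1
12: 3 → 1
17: 16, 3 → 2
16: 3 → 1
3: none → 0
Total inversions: 1 + 4 + 1 + 1 + 1 + 2 + 1 + 0 = 11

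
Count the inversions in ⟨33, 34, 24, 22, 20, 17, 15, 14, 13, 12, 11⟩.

For each element, count later entries that are smaller:
33: 9
34: 9
24: 8
22: 7
20: 6
17: 5
15: 4
14: 3
13: 2
12: 1
11: 0
Sum: 9 + 9 + 8 + 7 + 6 + 5 + 4 + 3 + 2 + 1 + 0 = 54

54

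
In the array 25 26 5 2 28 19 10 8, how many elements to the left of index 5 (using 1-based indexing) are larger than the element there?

0

The element at index 5 is 28.
Elements before it: 25, 26, 5, 2
None of them are larger than 28.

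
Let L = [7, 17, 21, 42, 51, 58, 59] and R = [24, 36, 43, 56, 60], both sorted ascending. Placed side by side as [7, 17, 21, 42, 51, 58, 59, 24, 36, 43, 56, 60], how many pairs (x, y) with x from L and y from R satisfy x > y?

For each element r of the right run, count left-run elements greater than r:
r = 24: 42, 51, 58, 59 → 4
r = 36: 42, 51, 58, 59 → 4
r = 43: 51, 58, 59 → 3
r = 56: 58, 59 → 2
r = 60: none → 0
Cross-inversions: 4 + 4 + 3 + 2 + 0 = 13

13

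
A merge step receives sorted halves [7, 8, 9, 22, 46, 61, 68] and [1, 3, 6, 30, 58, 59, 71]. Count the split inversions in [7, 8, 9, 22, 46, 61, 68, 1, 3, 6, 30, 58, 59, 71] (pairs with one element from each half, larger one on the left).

For each element r of the right run, count left-run elements greater than r:
r = 1: 7, 8, 9, 22, 46, 61, 68 → 7
r = 3: 7, 8, 9, 22, 46, 61, 68 → 7
r = 6: 7, 8, 9, 22, 46, 61, 68 → 7
r = 30: 46, 61, 68 → 3
r = 58: 61, 68 → 2
r = 59: 61, 68 → 2
r = 71: none → 0
Cross-inversions: 7 + 7 + 7 + 3 + 2 + 2 + 0 = 28

Split inversions: 28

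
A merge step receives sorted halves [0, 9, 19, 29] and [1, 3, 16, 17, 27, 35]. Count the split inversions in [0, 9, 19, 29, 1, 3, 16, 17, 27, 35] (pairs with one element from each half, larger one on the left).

11

Count, for every r in R, how many entries of L exceed r:
r = 1: 9, 19, 29 → 3
r = 3: 9, 19, 29 → 3
r = 16: 19, 29 → 2
r = 17: 19, 29 → 2
r = 27: 29 → 1
r = 35: none → 0
Cross-inversions: 3 + 3 + 2 + 2 + 1 + 0 = 11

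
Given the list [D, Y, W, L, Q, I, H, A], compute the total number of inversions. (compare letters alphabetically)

21

For each element, count later entries that are smaller:
D → A → 1
Y → W, L, Q, I, H, A → 6
W → L, Q, I, H, A → 5
L → I, H, A → 3
Q → I, H, A → 3
I → H, A → 2
H → A → 1
A → none → 0
Sum: 1 + 6 + 5 + 3 + 3 + 2 + 1 + 0 = 21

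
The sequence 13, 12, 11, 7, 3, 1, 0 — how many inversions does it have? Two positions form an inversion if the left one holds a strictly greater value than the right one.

21

Sweep left to right; for each value list the smaller values that follow it:
13: 6
12: 5
11: 4
7: 3
3: 2
1: 1
0: 0
Sum: 6 + 5 + 4 + 3 + 2 + 1 + 0 = 21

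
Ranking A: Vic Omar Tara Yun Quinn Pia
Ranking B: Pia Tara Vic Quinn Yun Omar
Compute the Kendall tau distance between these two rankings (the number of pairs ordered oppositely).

Assign each item its position (1..6) in the first ordering, then rewrite the second ordering as that position sequence:
positions: Vic→1, Omar→2, Tara→3, Yun→4, Quinn→5, Pia→6
second ordering as positions: [6, 3, 1, 5, 4, 2]
Discordant pairs = inversions in this position sequence.
6: 3, 1, 5, 4, 2 → 5
3: 1, 2 → 2
1: 0
5: 4, 2 → 2
4: 2 → 1
2: 0
Total: 5 + 2 + 0 + 2 + 1 + 0 = 10

10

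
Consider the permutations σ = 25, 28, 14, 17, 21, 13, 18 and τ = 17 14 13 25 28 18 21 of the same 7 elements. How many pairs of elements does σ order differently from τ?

9

Assign each item its position (1..7) in the first ordering, then rewrite the second ordering as that position sequence:
positions: 25→1, 28→2, 14→3, 17→4, 21→5, 13→6, 18→7
second ordering as positions: [4, 3, 6, 1, 2, 7, 5]
Discordant pairs = inversions in this position sequence.
4: 3, 1, 2 → 3
3: 1, 2 → 2
6: 1, 2, 5 → 3
1: 0
2: 0
7: 5 → 1
5: 0
Total: 3 + 2 + 3 + 0 + 0 + 1 + 0 = 9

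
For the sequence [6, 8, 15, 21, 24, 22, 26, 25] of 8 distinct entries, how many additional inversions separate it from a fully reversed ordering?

26 inversions short

Maximum inversions for 8 distinct elements is C(8, 2) = 8·7/2 = 28.
Current inversions — for each element, count later smaller elements:
6: 0
8: 0
15: 0
21: 0
24: 1
22: 0
26: 1
25: 0
Current total: 0 + 0 + 0 + 0 + 1 + 0 + 1 + 0 = 2
Shortfall: 28 − 2 = 26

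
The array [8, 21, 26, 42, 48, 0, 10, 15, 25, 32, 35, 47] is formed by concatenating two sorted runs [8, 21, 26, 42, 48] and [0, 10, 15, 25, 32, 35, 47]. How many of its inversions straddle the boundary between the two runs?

For each element r of the right run, count left-run elements greater than r:
r = 0: 8, 21, 26, 42, 48 → 5
r = 10: 21, 26, 42, 48 → 4
r = 15: 21, 26, 42, 48 → 4
r = 25: 26, 42, 48 → 3
r = 32: 42, 48 → 2
r = 35: 42, 48 → 2
r = 47: 48 → 1
Cross-inversions: 5 + 4 + 4 + 3 + 2 + 2 + 1 = 21

21 split inversions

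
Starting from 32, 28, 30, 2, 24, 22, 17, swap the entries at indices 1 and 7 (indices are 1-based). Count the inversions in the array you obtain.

Inversions: 8

Positions 1 and 7 hold 32 and 17; after swapping, the array is [17, 28, 30, 2, 24, 22, 32].
Sweep left to right; for each value list the smaller values that follow it:
17: 1
28: 3
30: 3
2: 0
24: 1
22: 0
32: 0
Sum: 1 + 3 + 3 + 0 + 1 + 0 + 0 = 8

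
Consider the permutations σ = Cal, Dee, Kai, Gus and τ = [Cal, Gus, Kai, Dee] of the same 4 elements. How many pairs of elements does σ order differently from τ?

3 discordant pairs

Assign each item its position (1..4) in the first ordering, then rewrite the second ordering as that position sequence:
positions: Cal→1, Dee→2, Kai→3, Gus→4
second ordering as positions: [1, 4, 3, 2]
Discordant pairs = inversions in this position sequence.
1: 0
4: 3, 2 → 2
3: 2 → 1
2: 0
Total: 0 + 2 + 1 + 0 = 3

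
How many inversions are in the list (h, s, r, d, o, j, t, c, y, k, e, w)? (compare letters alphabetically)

Element-by-element contributions:
h: 3
s: 7
r: 6
d: 1
o: 4
j: 2
t: 3
c: 0
y: 3
k: 1
e: 0
w: 0
Sum: 3 + 7 + 6 + 1 + 4 + 2 + 3 + 0 + 3 + 1 + 0 + 0 = 30

30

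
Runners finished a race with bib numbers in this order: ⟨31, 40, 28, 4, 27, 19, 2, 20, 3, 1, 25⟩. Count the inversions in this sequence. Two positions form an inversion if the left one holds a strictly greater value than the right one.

42 inversions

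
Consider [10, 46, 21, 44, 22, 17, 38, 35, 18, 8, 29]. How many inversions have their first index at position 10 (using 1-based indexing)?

The element at index 10 is 8.
Elements after it: 29
None of them are smaller than 8.

0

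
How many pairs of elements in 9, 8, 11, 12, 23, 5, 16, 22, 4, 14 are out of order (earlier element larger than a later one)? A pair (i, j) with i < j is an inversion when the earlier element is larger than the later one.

19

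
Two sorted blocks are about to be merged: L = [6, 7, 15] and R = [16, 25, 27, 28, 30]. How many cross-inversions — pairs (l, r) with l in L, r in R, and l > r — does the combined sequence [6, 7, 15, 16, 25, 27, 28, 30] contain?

0 cross-inversions

Count, for every r in R, how many entries of L exceed r:
r = 16: none → 0
r = 25: none → 0
r = 27: none → 0
r = 28: none → 0
r = 30: none → 0
Cross-inversions: 0 + 0 + 0 + 0 + 0 = 0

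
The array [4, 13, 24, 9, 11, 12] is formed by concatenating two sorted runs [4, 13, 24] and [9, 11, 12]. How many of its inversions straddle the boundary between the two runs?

6 split inversions

Count, for every r in R, how many entries of L exceed r:
r = 9: 13, 24 → 2
r = 11: 13, 24 → 2
r = 12: 13, 24 → 2
Cross-inversions: 2 + 2 + 2 = 6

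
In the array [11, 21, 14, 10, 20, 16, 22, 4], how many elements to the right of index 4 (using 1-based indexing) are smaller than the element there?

1

The element at index 4 is 10.
Elements after it: 20, 16, 22, 4
Those smaller than 10: 4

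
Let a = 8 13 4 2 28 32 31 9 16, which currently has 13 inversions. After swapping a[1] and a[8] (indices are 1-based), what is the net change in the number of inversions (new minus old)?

+1

Positions 1 and 8 hold 8 and 9; after swapping, the array is [9, 13, 4, 2, 28, 32, 31, 8, 16].
Sweep left to right; for each value list the smaller values that follow it:
9 → 4, 2, 8 → 3
13 → 4, 2, 8 → 3
4 → 2 → 1
2 → none → 0
28 → 8, 16 → 2
32 → 31, 8, 16 → 3
31 → 8, 16 → 2
8 → none → 0
16 → none → 0
Sum: 3 + 3 + 1 + 0 + 2 + 3 + 2 + 0 + 0 = 14
Change: 14 − 13 = +1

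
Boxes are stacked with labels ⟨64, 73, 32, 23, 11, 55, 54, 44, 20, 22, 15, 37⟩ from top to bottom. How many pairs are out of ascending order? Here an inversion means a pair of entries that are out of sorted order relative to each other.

Element-by-element contributions:
64 → 32, 23, 11, 55, 54, 44, 20, 22, 15, 37 → 10
73 → 32, 23, 11, 55, 54, 44, 20, 22, 15, 37 → 10
32 → 23, 11, 20, 22, 15 → 5
23 → 11, 20, 22, 15 → 4
11 → none → 0
55 → 54, 44, 20, 22, 15, 37 → 6
54 → 44, 20, 22, 15, 37 → 5
44 → 20, 22, 15, 37 → 4
20 → 15 → 1
22 → 15 → 1
15 → none → 0
37 → none → 0
Sum: 10 + 10 + 5 + 4 + 0 + 6 + 5 + 4 + 1 + 1 + 0 + 0 = 46

There are 46 inversions.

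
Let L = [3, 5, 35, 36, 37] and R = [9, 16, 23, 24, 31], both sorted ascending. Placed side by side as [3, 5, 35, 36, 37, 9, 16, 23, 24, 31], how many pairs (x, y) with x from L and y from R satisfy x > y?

15 cross-inversions

Take each right-half value and tally the left-half values above it:
r = 9: 35, 36, 37 → 3
r = 16: 35, 36, 37 → 3
r = 23: 35, 36, 37 → 3
r = 24: 35, 36, 37 → 3
r = 31: 35, 36, 37 → 3
Cross-inversions: 3 + 3 + 3 + 3 + 3 = 15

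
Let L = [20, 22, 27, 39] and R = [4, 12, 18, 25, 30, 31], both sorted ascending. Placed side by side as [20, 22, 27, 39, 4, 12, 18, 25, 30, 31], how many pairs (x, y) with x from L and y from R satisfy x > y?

16 cross-inversions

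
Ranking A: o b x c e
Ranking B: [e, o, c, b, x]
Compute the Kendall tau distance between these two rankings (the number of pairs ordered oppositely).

6

Assign each item its position (1..5) in the first ordering, then rewrite the second ordering as that position sequence:
positions: o→1, b→2, x→3, c→4, e→5
second ordering as positions: [5, 1, 4, 2, 3]
Discordant pairs = inversions in this position sequence.
5: 1, 4, 2, 3 → 4
1: 0
4: 2, 3 → 2
2: 0
3: 0
Total: 4 + 0 + 2 + 0 + 0 = 6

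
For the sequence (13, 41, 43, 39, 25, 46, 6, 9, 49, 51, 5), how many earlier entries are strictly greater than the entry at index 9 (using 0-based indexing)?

The element at index 9 is 51.
Elements before it: 13, 41, 43, 39, 25, 46, 6, 9, 49
None of them are larger than 51.

0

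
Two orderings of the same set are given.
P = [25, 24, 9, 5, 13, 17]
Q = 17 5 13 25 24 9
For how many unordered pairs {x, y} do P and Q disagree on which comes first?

11

Assign each item its position (1..6) in the first ordering, then rewrite the second ordering as that position sequence:
positions: 25→1, 24→2, 9→3, 5→4, 13→5, 17→6
second ordering as positions: [6, 4, 5, 1, 2, 3]
Discordant pairs = inversions in this position sequence.
6: 4, 5, 1, 2, 3 → 5
4: 1, 2, 3 → 3
5: 1, 2, 3 → 3
1: 0
2: 0
3: 0
Total: 5 + 3 + 3 + 0 + 0 + 0 = 11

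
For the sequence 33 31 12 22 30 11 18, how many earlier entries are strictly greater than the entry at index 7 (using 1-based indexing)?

The element at index 7 is 18.
Elements before it: 33, 31, 12, 22, 30, 11
Those larger than 18: 33, 31, 22, 30

4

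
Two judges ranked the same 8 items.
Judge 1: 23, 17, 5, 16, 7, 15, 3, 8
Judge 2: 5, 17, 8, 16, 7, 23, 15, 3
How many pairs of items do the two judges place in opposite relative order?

10

Assign each item its position (1..8) in the first ordering, then rewrite the second ordering as that position sequence:
positions: 23→1, 17→2, 5→3, 16→4, 7→5, 15→6, 3→7, 8→8
second ordering as positions: [3, 2, 8, 4, 5, 1, 6, 7]
Discordant pairs = inversions in this position sequence.
3: 2, 1 → 2
2: 1 → 1
8: 4, 5, 1, 6, 7 → 5
4: 1 → 1
5: 1 → 1
1: 0
6: 0
7: 0
Total: 2 + 1 + 5 + 1 + 1 + 0 + 0 + 0 = 10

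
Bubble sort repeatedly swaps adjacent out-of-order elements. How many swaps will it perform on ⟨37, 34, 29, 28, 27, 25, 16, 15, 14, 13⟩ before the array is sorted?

45 adjacent swaps

Each adjacent swap fixes exactly one inversion, so the minimum swap count equals the number of inversions.
Count inversions — for each element, later elements that are smaller:
37: 34, 29, 28, 27, 25, 16, 15, 14, 13 → 9
34: 29, 28, 27, 25, 16, 15, 14, 13 → 8
29: 28, 27, 25, 16, 15, 14, 13 → 7
28: 27, 25, 16, 15, 14, 13 → 6
27: 25, 16, 15, 14, 13 → 5
25: 16, 15, 14, 13 → 4
16: 15, 14, 13 → 3
15: 14, 13 → 2
14: 13 → 1
13: none → 0
Total inversions: 9 + 8 + 7 + 6 + 5 + 4 + 3 + 2 + 1 + 0 = 45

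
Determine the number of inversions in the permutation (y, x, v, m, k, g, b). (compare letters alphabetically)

For each element, count later entries that are smaller:
y: 6
x: 5
v: 4
m: 3
k: 2
g: 1
b: 0
Sum: 6 + 5 + 4 + 3 + 2 + 1 + 0 = 21

21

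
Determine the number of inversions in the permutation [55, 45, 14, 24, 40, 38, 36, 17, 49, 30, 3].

Out-of-order pairs: 37

Sweep left to right; for each value list the smaller values that follow it:
55 → 45, 14, 24, 40, 38, 36, 17, 49, 30, 3 → 10
45 → 14, 24, 40, 38, 36, 17, 30, 3 → 8
14 → 3 → 1
24 → 17, 3 → 2
40 → 38, 36, 17, 30, 3 → 5
38 → 36, 17, 30, 3 → 4
36 → 17, 30, 3 → 3
17 → 3 → 1
49 → 30, 3 → 2
30 → 3 → 1
3 → none → 0
Sum: 10 + 8 + 1 + 2 + 5 + 4 + 3 + 1 + 2 + 1 + 0 = 37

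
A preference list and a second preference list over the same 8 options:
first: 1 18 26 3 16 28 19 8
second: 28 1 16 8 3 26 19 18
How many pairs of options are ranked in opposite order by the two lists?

Assign each item its position (1..8) in the first ordering, then rewrite the second ordering as that position sequence:
positions: 1→1, 18→2, 26→3, 3→4, 16→5, 28→6, 19→7, 8→8
second ordering as positions: [6, 1, 5, 8, 4, 3, 7, 2]
Discordant pairs = inversions in this position sequence.
6: 1, 5, 4, 3, 2 → 5
1: 0
5: 4, 3, 2 → 3
8: 4, 3, 7, 2 → 4
4: 3, 2 → 2
3: 2 → 1
7: 2 → 1
2: 0
Total: 5 + 0 + 3 + 4 + 2 + 1 + 1 + 0 = 16

16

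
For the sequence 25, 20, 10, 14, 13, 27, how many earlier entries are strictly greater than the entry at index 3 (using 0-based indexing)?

2

The element at index 3 is 14.
Elements before it: 25, 20, 10
Those larger than 14: 25, 20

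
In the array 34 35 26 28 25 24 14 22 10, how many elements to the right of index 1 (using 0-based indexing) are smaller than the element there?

The element at index 1 is 35.
Elements after it: 26, 28, 25, 24, 14, 22, 10
Those smaller than 35: 26, 28, 25, 24, 14, 22, 10

7 such elements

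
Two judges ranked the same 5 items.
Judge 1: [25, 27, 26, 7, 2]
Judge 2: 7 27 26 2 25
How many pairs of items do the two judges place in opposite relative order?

6

Assign each item its position (1..5) in the first ordering, then rewrite the second ordering as that position sequence:
positions: 25→1, 27→2, 26→3, 7→4, 2→5
second ordering as positions: [4, 2, 3, 5, 1]
Discordant pairs = inversions in this position sequence.
4: 2, 3, 1 → 3
2: 1 → 1
3: 1 → 1
5: 1 → 1
1: 0
Total: 3 + 1 + 1 + 1 + 0 = 6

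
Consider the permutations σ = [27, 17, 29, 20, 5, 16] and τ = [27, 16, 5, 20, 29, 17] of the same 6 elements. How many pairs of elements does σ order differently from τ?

10 discordant pairs

Assign each item its position (1..6) in the first ordering, then rewrite the second ordering as that position sequence:
positions: 27→1, 17→2, 29→3, 20→4, 5→5, 16→6
second ordering as positions: [1, 6, 5, 4, 3, 2]
Discordant pairs = inversions in this position sequence.
1: 0
6: 5, 4, 3, 2 → 4
5: 4, 3, 2 → 3
4: 3, 2 → 2
3: 2 → 1
2: 0
Total: 0 + 4 + 3 + 2 + 1 + 0 = 10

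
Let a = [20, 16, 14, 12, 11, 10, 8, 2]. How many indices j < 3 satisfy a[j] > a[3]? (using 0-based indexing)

3

The element at index 3 is 12.
Elements before it: 20, 16, 14
Those larger than 12: 20, 16, 14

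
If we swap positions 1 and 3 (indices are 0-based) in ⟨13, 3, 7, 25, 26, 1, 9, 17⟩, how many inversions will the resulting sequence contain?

Positions 1 and 3 hold 3 and 25; after swapping, the array is [13, 25, 7, 3, 26, 1, 9, 17].
For each element, count later entries that are smaller:
13: 4
25: 5
7: 2
3: 1
26: 3
1: 0
9: 0
17: 0
Sum: 4 + 5 + 2 + 1 + 3 + 0 + 0 + 0 = 15

15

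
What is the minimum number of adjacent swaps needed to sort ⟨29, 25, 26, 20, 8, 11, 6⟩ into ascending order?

The minimum number of adjacent swaps to sort an array equals its inversion count, since every such swap removes exactly one inversion.
Count inversions — for each element, later elements that are smaller:
29: 25, 26, 20, 8, 11, 6 → 6
25: 20, 8, 11, 6 → 4
26: 20, 8, 11, 6 → 4
20: 8, 11, 6 → 3
8: 6 → 1
11: 6 → 1
6: none → 0
Total inversions: 6 + 4 + 4 + 3 + 1 + 1 + 0 = 19

19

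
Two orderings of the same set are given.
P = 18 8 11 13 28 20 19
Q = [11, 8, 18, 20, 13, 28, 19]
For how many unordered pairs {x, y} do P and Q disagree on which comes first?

5

Assign each item its position (1..7) in the first ordering, then rewrite the second ordering as that position sequence:
positions: 18→1, 8→2, 11→3, 13→4, 28→5, 20→6, 19→7
second ordering as positions: [3, 2, 1, 6, 4, 5, 7]
Discordant pairs = inversions in this position sequence.
3: 2, 1 → 2
2: 1 → 1
1: 0
6: 4, 5 → 2
4: 0
5: 0
7: 0
Total: 2 + 1 + 0 + 2 + 0 + 0 + 0 = 5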